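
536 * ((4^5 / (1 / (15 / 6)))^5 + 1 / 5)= 58933823248793600107.20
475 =475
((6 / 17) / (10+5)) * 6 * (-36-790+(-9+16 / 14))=-70044 / 595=-117.72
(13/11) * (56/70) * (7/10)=182/275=0.66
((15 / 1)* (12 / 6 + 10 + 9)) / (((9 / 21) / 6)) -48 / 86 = 189606 / 43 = 4409.44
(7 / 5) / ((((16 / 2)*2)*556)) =7 / 44480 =0.00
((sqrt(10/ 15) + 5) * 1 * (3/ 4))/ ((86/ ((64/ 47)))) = 8 * sqrt(6)/ 2021 + 120/ 2021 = 0.07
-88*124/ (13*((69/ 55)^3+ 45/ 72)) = -14523872000/ 44979311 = -322.90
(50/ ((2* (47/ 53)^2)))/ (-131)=-70225/ 289379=-0.24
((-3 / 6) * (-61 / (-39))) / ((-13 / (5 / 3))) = 305 / 3042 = 0.10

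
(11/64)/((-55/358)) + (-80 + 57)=-3859/160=-24.12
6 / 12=1 / 2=0.50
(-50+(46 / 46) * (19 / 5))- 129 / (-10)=-333 / 10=-33.30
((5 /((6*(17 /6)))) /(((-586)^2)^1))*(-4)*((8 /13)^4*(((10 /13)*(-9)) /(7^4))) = 1843200 /1301047293742469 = 0.00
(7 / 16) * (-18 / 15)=-21 / 40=-0.52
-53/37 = -1.43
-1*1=-1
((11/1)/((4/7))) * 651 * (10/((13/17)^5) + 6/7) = 181921173357/371293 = 489966.61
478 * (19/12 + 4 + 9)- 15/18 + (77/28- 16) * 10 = 13675/2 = 6837.50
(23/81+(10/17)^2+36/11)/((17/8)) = 8039528/4377483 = 1.84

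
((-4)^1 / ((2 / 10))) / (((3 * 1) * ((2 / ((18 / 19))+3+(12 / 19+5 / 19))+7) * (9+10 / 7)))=-1995 / 40588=-0.05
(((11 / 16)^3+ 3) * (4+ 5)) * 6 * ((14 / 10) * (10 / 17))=147.86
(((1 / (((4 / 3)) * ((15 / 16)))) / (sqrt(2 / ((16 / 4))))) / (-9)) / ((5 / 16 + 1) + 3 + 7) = -64 * sqrt(2) / 8145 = -0.01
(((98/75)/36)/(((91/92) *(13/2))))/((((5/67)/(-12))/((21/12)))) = -302036/190125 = -1.59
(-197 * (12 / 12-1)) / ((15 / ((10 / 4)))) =0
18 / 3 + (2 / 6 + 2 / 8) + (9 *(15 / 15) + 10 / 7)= 1429 / 84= 17.01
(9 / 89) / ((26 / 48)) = 216 / 1157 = 0.19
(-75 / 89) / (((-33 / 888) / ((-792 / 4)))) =-4489.89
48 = 48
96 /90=1.07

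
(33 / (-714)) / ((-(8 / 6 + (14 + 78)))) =33 / 66640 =0.00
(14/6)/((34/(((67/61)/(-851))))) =-469/5294922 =-0.00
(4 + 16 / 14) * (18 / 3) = 216 / 7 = 30.86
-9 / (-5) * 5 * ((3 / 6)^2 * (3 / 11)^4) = 729 / 58564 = 0.01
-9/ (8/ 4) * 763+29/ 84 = -288385/ 84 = -3433.15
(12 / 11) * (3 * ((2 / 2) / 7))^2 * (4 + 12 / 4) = 108 / 77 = 1.40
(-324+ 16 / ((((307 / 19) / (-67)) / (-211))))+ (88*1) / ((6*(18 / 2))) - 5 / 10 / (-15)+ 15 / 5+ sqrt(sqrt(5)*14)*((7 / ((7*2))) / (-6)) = -sqrt(14)*5^(1 / 4) / 12+ 1133895113 / 82890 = 13679.05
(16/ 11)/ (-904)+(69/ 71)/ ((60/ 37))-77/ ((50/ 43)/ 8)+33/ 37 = -172499363131/ 326536100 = -528.27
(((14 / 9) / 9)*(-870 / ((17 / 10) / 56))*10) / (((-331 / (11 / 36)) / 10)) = 625240000 / 1367361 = 457.26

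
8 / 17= 0.47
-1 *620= -620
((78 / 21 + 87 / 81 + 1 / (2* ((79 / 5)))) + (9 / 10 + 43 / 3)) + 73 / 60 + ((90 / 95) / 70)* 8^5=527374103 / 1134756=464.75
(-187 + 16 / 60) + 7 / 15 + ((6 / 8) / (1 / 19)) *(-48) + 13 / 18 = -78259 / 90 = -869.54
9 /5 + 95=484 /5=96.80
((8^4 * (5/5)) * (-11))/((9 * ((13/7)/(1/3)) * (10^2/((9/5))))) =-16.17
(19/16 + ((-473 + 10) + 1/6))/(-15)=22159/720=30.78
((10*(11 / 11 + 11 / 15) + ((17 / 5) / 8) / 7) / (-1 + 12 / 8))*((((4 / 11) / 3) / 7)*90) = 29222 / 539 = 54.22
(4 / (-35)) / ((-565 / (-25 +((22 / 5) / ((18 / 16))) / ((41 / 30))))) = -1556 / 347475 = -0.00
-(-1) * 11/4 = 11/4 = 2.75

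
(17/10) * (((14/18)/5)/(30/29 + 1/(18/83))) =493/10525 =0.05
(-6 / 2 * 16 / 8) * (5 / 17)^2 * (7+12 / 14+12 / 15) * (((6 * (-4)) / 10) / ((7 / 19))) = 414504 / 14161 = 29.27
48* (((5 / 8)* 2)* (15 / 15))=60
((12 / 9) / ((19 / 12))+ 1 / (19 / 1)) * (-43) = -731 / 19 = -38.47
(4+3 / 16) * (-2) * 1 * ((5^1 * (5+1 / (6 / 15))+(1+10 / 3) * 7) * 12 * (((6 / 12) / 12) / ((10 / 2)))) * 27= -245421 / 160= -1533.88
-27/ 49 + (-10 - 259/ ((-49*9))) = -4394/ 441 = -9.96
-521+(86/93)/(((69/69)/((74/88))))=-520.22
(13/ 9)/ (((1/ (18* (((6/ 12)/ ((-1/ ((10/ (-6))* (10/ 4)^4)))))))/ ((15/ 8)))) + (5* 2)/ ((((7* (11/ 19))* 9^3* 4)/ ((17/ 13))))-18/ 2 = 1577.92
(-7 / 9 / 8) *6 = -7 / 12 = -0.58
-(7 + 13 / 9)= -76 / 9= -8.44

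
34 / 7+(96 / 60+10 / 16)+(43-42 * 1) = 2263 / 280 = 8.08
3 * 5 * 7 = 105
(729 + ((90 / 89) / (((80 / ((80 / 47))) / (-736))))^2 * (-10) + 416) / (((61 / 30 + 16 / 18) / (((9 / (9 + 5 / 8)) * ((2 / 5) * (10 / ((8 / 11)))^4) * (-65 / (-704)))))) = -9493363891460109375 / 16492993151488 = -575599.82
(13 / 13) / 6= 1 / 6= 0.17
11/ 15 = 0.73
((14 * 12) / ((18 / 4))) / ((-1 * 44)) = -0.85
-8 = -8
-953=-953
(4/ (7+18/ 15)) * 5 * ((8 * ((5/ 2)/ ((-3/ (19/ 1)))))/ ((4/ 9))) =-695.12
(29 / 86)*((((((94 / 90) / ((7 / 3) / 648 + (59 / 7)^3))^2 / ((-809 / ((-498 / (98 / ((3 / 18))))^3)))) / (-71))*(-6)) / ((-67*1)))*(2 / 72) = -17801814045402 / 659477452624214753167542775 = -0.00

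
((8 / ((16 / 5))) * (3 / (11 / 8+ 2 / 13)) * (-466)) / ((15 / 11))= -1676.43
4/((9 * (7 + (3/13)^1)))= 26/423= 0.06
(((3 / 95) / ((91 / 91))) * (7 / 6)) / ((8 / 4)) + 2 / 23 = 921 / 8740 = 0.11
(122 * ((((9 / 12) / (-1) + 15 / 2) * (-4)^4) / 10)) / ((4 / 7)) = 184464 / 5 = 36892.80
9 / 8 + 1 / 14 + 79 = 4491 / 56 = 80.20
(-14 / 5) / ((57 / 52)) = -728 / 285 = -2.55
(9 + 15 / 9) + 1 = 35 / 3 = 11.67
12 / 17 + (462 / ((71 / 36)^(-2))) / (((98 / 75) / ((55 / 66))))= 117905951 / 102816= 1146.77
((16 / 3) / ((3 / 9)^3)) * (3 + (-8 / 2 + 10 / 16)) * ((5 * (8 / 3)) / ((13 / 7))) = -5040 / 13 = -387.69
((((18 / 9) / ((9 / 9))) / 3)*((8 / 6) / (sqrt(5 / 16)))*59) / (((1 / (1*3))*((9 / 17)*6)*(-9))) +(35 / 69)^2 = 1225 / 4761 - 16048*sqrt(5) / 3645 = -9.59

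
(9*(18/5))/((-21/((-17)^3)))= 265302/35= 7580.06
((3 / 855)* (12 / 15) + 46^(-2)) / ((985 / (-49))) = -0.00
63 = 63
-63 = -63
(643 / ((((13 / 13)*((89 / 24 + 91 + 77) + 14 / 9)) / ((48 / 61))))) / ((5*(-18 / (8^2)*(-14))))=3950592 / 26634125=0.15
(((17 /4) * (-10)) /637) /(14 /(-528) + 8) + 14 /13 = 286562 /268177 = 1.07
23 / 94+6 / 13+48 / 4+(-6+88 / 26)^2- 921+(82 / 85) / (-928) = -282400408183 / 313271920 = -901.45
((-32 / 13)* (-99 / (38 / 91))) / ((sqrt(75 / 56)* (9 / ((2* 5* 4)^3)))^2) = 11303649280000 / 513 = 22034404054.58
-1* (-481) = 481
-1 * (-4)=4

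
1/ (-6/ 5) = -5/ 6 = -0.83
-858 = -858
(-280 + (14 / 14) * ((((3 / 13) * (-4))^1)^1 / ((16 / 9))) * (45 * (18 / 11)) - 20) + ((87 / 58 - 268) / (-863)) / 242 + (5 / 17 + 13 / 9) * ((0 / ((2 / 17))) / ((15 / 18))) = -1836603781 / 5429996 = -338.23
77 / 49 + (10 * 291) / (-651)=-629 / 217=-2.90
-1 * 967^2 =-935089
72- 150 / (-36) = 457 / 6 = 76.17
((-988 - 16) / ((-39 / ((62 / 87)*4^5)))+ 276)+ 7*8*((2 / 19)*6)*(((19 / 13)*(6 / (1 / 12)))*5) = 127819540 / 3393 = 37671.54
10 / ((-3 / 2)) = -20 / 3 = -6.67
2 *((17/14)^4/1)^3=582622237229761/28346956187648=20.55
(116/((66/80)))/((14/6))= 4640/77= 60.26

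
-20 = -20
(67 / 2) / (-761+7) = -0.04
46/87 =0.53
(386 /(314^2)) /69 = 193 /3401562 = 0.00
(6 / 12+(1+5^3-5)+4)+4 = 259 / 2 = 129.50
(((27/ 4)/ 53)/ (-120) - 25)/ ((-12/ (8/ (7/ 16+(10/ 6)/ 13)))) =2756117/ 93545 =29.46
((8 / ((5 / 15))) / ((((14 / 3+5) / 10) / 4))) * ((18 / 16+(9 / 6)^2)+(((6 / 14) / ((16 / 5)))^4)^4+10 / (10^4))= 80287017531369969868123351748887017 / 239468501967495406373027027353600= 335.27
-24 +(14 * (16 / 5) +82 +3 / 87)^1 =14911 / 145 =102.83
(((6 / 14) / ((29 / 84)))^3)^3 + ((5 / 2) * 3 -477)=-13419090158004159 / 29014291951738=-462.50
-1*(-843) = 843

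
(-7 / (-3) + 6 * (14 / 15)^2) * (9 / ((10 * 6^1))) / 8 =567 / 4000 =0.14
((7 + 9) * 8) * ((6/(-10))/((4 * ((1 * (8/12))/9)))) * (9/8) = -1458/5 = -291.60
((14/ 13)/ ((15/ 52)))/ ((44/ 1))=14/ 165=0.08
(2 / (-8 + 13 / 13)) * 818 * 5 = -8180 / 7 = -1168.57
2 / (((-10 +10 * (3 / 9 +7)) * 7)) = 3 / 665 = 0.00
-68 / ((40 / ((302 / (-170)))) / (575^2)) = 1996975 / 2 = 998487.50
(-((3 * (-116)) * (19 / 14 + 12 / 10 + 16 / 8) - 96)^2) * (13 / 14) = -22523838714 / 8575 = -2626686.73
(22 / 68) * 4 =22 / 17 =1.29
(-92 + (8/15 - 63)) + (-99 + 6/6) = -3787/15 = -252.47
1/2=0.50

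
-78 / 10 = -39 / 5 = -7.80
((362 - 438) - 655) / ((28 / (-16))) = 2924 / 7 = 417.71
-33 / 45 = -0.73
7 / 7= 1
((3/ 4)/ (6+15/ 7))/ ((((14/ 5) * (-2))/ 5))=-25/ 304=-0.08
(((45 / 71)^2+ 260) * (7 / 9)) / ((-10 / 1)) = -1837759 / 90738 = -20.25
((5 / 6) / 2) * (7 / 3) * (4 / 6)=35 / 54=0.65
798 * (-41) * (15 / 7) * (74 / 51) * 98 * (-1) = 169479240 / 17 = 9969367.06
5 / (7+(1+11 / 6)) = 30 / 59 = 0.51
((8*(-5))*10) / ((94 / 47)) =-200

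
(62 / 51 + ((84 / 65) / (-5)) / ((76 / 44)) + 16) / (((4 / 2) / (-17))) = -2687263 / 18525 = -145.06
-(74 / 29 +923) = -26841 / 29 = -925.55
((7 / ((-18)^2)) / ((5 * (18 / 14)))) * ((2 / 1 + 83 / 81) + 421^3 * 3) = 222120506783 / 295245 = 752326.06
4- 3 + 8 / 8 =2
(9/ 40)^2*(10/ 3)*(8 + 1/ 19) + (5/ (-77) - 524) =-122355033/ 234080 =-522.71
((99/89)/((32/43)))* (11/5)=46827/14240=3.29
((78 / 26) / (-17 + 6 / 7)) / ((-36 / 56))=98 / 339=0.29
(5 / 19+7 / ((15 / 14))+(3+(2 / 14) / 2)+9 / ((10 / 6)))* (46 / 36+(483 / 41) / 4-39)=-446719027 / 841320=-530.97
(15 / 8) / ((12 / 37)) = 185 / 32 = 5.78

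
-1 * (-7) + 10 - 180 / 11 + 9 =106 / 11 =9.64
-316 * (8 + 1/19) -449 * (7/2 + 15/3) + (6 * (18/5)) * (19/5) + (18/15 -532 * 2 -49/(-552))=-1925010209/262200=-7341.76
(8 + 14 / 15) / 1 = 134 / 15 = 8.93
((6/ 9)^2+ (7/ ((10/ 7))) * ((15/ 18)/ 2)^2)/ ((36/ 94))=17531/ 5184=3.38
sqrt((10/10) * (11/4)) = sqrt(11)/2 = 1.66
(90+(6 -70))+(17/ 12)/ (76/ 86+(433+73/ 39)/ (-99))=25.60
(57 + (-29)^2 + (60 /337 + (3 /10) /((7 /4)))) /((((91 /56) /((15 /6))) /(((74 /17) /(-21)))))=-184495616 /644007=-286.48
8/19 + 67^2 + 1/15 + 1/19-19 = 1274104/285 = 4470.54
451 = 451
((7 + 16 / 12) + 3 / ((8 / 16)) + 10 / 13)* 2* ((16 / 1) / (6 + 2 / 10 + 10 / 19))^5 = 9557916457369600000 / 4154979618940761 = 2300.35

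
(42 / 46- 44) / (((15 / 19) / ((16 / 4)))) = -75316 / 345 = -218.31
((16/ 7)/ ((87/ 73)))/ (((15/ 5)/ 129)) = 50224/ 609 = 82.47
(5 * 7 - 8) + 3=30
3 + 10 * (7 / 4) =41 / 2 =20.50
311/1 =311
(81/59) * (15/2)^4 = 4100625/944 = 4343.88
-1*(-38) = 38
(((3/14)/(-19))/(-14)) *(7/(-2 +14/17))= -51/10640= -0.00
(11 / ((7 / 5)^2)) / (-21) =-275 / 1029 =-0.27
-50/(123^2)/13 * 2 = -100/196677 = -0.00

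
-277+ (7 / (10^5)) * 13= -27699909 / 100000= -277.00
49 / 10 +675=6799 / 10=679.90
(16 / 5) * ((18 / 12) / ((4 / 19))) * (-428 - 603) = -117534 / 5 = -23506.80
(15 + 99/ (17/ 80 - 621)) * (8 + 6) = 10318350/ 49663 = 207.77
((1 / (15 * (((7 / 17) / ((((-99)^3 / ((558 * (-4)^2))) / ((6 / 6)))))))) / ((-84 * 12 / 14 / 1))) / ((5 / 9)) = 610929 / 1388800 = 0.44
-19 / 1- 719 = -738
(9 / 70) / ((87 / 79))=237 / 2030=0.12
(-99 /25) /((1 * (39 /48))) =-1584 /325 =-4.87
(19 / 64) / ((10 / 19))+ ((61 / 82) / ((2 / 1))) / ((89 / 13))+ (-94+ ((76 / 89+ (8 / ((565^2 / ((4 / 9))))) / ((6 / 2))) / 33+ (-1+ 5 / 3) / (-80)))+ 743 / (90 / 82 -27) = -956628516455534059 / 7838093581084800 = -122.05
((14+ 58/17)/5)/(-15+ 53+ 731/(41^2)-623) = -248788/41762795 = -0.01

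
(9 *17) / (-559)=-153 / 559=-0.27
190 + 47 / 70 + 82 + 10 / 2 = 277.67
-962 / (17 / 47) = -45214 / 17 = -2659.65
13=13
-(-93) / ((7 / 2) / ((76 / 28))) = 3534 / 49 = 72.12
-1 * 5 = -5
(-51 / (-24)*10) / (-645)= -17 / 516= -0.03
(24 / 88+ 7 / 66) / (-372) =-25 / 24552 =-0.00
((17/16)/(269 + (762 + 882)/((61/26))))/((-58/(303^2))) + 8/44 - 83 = -51055684687/603833824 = -84.55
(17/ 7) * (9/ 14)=1.56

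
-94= -94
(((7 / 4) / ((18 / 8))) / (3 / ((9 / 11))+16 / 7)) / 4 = 49 / 1500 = 0.03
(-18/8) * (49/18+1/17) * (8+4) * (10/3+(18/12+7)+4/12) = -62123/68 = -913.57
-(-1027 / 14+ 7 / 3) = 2983 / 42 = 71.02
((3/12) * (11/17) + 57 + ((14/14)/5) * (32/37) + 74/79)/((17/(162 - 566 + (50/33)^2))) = -6333414584756/4599647415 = -1376.93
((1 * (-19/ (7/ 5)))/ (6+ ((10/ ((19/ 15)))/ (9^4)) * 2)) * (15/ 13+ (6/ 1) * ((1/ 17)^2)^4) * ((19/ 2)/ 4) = -6.20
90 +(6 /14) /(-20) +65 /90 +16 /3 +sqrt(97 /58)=sqrt(5626) /58 +121003 /1260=97.33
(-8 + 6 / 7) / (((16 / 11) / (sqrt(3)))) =-275 * sqrt(3) / 56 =-8.51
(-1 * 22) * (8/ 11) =-16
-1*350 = -350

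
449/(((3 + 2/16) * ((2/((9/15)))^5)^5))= 380432585639907/31250000000000000000000000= 0.00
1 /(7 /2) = 2 /7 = 0.29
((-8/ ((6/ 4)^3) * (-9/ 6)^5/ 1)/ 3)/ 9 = 0.67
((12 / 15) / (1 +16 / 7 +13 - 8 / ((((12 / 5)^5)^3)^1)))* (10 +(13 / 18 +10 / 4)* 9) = 2103058444931039232 / 1097749219074044345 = 1.92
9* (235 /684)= 235 /76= 3.09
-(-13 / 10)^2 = -169 / 100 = -1.69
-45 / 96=-0.47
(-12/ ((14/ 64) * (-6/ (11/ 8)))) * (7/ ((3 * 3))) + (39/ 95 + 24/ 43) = 395093/ 36765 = 10.75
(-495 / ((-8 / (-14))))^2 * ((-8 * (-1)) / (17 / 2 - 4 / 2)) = 12006225 / 13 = 923555.77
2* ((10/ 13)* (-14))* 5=-1400/ 13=-107.69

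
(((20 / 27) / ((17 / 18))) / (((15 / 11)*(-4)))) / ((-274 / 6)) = 0.00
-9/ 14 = -0.64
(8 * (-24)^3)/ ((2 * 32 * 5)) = -345.60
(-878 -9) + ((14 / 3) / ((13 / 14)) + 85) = -31082 / 39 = -796.97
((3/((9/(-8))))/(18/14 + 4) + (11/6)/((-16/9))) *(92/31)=-125465/27528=-4.56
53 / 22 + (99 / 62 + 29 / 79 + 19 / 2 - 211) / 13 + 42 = 20354141 / 700414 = 29.06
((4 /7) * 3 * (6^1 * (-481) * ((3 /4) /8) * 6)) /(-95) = 38961 /1330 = 29.29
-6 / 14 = -3 / 7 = -0.43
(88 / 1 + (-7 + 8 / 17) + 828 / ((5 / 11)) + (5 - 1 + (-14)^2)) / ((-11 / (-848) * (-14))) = -6890424 / 595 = -11580.54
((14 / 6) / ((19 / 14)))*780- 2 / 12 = 152861 / 114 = 1340.89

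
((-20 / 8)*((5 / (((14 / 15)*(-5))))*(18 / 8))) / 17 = 675 / 1904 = 0.35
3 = 3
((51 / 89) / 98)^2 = 2601 / 76073284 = 0.00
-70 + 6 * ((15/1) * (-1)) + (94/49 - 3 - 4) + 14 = -7403/49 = -151.08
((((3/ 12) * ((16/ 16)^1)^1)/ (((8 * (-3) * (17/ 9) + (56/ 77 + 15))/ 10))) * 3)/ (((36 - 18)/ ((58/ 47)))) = -1595/ 91838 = -0.02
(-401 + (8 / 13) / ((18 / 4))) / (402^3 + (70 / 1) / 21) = -46901 / 7600882926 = -0.00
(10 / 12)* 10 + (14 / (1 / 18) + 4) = 793 / 3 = 264.33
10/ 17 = 0.59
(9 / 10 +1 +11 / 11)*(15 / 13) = 3.35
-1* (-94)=94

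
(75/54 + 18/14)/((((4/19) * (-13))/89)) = -569867/6552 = -86.98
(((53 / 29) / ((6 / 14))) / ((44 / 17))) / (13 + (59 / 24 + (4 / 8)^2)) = 12614 / 120263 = 0.10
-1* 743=-743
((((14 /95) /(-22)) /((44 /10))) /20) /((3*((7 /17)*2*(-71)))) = 17 /39174960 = 0.00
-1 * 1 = -1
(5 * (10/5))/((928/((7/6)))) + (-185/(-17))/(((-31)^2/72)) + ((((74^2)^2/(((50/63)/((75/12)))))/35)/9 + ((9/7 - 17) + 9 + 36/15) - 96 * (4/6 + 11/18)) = 397724301935123/530625760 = 749538.25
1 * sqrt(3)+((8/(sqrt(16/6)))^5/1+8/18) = 4/9+sqrt(3)+1152 * sqrt(6) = 2823.99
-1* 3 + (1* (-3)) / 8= -27 / 8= -3.38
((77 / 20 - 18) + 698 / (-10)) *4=-1679 / 5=-335.80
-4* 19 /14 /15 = -38 /105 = -0.36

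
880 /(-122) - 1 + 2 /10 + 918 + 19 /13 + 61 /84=303808877 /333060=912.17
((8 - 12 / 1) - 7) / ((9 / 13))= -143 / 9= -15.89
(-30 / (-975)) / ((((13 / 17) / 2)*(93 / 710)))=0.61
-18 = -18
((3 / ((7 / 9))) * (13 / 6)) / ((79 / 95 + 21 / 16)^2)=135158400 / 74347567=1.82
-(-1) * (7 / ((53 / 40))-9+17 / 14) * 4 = -3714 / 371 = -10.01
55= 55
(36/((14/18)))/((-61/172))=-55728/427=-130.51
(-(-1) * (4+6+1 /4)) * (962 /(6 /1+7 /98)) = 138047 /85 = 1624.08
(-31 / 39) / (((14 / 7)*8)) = -31 / 624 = -0.05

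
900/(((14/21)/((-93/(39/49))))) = -2050650/13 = -157742.31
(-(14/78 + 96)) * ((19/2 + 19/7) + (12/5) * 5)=-423863/182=-2328.92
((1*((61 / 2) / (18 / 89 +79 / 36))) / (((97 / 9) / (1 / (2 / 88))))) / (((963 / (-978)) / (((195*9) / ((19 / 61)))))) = -450184806648720 / 1514306479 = -297287.78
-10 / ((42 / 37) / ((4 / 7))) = -5.03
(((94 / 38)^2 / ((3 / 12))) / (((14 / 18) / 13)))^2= 1068767251344 / 6385729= 167368.09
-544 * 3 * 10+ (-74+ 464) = -15930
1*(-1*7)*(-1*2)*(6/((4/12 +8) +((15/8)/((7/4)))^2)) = 49392/5575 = 8.86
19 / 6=3.17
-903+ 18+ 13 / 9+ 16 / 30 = -39736 / 45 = -883.02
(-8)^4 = 4096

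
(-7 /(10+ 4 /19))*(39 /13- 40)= 4921 /194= 25.37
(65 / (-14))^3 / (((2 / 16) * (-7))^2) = -2197000 / 16807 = -130.72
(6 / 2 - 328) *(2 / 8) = -325 / 4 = -81.25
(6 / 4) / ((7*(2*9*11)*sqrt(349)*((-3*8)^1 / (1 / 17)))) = -0.00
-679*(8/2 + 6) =-6790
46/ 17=2.71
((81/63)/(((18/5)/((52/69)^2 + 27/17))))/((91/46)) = 872575/2241603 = 0.39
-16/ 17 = -0.94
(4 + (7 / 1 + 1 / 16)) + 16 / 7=1495 / 112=13.35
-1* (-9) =9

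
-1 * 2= -2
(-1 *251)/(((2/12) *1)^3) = -54216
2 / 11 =0.18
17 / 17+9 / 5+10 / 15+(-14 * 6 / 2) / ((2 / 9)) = -2783 / 15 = -185.53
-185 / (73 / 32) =-5920 / 73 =-81.10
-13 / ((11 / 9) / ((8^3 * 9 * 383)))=-206489088 / 11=-18771735.27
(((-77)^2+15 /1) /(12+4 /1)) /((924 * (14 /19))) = 14117 /25872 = 0.55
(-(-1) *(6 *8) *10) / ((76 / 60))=7200 / 19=378.95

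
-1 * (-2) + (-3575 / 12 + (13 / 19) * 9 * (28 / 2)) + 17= -43937 / 228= -192.71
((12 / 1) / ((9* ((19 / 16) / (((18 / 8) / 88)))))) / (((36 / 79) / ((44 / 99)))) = 158 / 5643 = 0.03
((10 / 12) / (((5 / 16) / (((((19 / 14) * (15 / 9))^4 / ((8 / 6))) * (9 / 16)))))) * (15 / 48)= 9.20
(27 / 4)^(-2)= 0.02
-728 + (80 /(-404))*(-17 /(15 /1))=-727.78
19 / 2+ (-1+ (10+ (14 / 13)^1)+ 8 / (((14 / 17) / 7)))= 2277 / 26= 87.58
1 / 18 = 0.06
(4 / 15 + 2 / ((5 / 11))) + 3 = 23 / 3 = 7.67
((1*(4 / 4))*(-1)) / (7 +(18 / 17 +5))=-17 / 222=-0.08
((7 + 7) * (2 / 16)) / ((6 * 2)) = 7 / 48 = 0.15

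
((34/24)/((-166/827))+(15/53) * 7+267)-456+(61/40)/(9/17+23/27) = -64583261467/334675920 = -192.97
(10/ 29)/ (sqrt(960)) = sqrt(15)/ 348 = 0.01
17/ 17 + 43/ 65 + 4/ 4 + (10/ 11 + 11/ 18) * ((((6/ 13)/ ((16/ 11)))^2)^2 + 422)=644.20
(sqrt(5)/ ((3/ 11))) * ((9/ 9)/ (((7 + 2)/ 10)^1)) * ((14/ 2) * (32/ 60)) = 1232 * sqrt(5)/ 81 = 34.01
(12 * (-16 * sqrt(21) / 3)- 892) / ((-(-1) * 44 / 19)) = -4237 / 11- 304 * sqrt(21) / 11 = -511.83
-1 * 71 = -71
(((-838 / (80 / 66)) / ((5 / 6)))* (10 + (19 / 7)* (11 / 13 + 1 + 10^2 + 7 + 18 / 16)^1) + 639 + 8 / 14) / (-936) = 9292647023 / 34070400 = 272.75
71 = 71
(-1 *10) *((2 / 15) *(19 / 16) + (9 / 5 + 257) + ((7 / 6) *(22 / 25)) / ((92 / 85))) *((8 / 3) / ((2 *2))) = -1732.71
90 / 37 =2.43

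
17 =17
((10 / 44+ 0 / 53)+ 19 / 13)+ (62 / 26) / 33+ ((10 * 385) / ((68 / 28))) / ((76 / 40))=231719053 / 277134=836.13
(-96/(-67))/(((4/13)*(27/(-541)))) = -56264/603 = -93.31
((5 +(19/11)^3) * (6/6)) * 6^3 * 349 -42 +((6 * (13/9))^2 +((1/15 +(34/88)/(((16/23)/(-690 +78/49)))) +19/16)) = 17962392542081/23478840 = 765046.00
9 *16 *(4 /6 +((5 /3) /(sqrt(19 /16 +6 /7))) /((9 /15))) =96 +1600 *sqrt(1603) /229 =375.74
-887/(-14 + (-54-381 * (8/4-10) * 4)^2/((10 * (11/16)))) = -48785/1178647582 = -0.00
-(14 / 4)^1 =-7 / 2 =-3.50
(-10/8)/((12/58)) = -145/24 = -6.04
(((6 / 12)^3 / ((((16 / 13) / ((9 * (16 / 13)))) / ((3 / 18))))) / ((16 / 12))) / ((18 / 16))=1 / 8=0.12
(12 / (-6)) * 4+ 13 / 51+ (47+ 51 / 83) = 168767 / 4233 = 39.87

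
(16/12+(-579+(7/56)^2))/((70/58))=-478.63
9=9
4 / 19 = 0.21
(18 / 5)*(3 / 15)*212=3816 / 25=152.64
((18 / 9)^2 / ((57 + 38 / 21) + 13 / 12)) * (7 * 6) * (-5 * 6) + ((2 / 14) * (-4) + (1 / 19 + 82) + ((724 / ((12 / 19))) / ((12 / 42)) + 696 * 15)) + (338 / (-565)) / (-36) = 5462703800999 / 378054495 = 14449.51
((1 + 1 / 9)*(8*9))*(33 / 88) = 30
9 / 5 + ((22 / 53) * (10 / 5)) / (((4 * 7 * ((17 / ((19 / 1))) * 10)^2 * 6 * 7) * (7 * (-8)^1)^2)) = 2541965211011 / 1412202892800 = 1.80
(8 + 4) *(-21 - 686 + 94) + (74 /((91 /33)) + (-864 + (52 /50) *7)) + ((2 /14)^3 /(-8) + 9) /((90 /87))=-43754482501 /5350800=-8177.19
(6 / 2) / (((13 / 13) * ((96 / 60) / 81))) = 1215 / 8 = 151.88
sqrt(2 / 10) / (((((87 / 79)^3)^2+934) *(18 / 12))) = 486174911042 *sqrt(5) / 3412159644864345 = 0.00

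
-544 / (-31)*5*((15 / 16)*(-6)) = -15300 / 31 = -493.55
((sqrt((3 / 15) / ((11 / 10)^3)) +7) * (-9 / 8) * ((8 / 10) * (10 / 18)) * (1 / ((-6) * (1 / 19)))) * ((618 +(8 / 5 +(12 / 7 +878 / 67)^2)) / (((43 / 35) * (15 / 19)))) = 10120.53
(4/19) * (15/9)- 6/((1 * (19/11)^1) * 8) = -1/12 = -0.08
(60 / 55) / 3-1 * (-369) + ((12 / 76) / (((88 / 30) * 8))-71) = 1995501 / 6688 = 298.37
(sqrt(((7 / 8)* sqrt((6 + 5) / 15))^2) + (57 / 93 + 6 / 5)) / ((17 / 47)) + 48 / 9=329* sqrt(165) / 2040 + 81781 / 7905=12.42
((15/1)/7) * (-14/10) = -3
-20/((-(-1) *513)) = -20/513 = -0.04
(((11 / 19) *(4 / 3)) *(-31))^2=1860496 / 3249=572.64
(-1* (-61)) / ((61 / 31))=31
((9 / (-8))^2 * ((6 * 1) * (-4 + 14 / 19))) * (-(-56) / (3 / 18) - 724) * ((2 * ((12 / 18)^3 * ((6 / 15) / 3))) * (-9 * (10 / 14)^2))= -3247560 / 931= -3488.25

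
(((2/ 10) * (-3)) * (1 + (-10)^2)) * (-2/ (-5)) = -606/ 25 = -24.24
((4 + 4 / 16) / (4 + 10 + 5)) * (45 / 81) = 85 / 684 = 0.12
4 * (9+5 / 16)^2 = 346.89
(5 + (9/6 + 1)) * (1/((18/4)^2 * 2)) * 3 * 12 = 6.67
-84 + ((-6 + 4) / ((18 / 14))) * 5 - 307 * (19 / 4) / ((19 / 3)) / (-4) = -4927 / 144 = -34.22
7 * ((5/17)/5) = 0.41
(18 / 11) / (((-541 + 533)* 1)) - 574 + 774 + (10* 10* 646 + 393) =2868483 / 44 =65192.80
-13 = -13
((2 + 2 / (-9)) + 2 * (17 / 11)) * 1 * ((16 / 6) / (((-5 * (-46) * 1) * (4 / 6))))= 964 / 11385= 0.08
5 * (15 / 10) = 15 / 2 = 7.50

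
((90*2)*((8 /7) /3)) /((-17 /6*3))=-960 /119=-8.07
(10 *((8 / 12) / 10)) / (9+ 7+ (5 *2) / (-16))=16 / 369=0.04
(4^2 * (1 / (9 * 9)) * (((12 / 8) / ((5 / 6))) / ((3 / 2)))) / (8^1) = 4 / 135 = 0.03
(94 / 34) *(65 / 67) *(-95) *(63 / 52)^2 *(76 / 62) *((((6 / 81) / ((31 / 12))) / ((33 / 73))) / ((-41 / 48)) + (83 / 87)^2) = -16546833880045875 / 43177052202856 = -383.23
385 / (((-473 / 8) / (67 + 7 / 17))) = -438.96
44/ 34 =22/ 17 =1.29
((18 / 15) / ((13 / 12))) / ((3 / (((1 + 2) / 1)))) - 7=-5.89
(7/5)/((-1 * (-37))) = 7/185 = 0.04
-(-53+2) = 51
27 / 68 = 0.40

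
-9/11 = -0.82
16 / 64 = 1 / 4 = 0.25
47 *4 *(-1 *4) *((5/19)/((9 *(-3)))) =3760/513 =7.33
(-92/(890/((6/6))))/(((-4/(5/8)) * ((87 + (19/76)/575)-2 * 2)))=13225/67960756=0.00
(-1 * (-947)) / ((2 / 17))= 16099 / 2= 8049.50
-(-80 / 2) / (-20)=-2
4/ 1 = 4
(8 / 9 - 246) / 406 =-0.60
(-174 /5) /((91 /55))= -1914 /91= -21.03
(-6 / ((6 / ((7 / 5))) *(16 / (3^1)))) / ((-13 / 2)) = 21 / 520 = 0.04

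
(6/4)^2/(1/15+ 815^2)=135/39853504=0.00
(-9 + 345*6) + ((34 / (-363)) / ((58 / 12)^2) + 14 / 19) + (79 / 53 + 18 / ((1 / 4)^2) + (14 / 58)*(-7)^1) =240764539603 / 102473327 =2349.53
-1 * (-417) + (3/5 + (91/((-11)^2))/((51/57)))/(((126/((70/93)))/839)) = 730383277/1721709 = 424.22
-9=-9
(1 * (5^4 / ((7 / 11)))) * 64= 440000 / 7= 62857.14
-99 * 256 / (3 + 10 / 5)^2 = -1013.76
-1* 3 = -3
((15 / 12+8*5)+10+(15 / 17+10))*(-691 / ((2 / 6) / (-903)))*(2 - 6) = -7908857775 / 17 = -465226927.94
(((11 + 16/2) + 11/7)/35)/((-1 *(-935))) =144/229075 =0.00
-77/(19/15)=-60.79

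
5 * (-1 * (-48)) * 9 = 2160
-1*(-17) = 17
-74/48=-37/24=-1.54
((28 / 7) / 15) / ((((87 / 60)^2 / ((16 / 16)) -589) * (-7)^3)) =320 / 241567011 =0.00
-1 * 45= -45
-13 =-13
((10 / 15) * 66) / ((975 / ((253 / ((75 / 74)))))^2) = 15422584496 / 5347265625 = 2.88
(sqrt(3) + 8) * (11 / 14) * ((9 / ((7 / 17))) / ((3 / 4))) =1122 * sqrt(3) / 49 + 8976 / 49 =222.84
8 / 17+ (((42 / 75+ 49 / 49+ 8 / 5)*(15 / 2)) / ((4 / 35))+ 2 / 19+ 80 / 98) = 26433265 / 126616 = 208.77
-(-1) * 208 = 208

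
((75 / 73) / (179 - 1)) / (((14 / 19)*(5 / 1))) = 285 / 181916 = 0.00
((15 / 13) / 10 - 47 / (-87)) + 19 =44461 / 2262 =19.66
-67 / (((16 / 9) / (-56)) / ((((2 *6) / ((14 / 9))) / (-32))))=-16281 / 32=-508.78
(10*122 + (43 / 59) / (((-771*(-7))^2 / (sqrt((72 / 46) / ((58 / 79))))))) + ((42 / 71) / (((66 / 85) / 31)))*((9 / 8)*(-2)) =43*sqrt(105386) / 382086265659 + 3645275 / 3124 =1166.86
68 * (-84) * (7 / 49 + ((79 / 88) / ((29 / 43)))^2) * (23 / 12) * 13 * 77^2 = -1615714195.21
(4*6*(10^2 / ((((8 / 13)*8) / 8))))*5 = 19500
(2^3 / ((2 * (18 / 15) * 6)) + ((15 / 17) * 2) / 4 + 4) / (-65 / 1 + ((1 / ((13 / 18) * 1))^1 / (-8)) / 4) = -159016 / 2069937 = -0.08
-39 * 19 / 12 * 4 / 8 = -247 / 8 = -30.88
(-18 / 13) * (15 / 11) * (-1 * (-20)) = -5400 / 143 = -37.76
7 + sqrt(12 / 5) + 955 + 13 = 2* sqrt(15) / 5 + 975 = 976.55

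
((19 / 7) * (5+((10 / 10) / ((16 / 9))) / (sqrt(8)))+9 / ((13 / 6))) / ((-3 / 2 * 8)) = -1613 / 1092- 57 * sqrt(2) / 1792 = -1.52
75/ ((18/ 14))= 175/ 3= 58.33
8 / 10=4 / 5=0.80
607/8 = 75.88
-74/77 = -0.96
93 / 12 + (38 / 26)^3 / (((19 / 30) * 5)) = 76771 / 8788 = 8.74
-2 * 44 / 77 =-8 / 7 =-1.14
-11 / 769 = -0.01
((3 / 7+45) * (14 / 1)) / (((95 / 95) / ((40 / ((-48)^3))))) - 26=-30217 / 1152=-26.23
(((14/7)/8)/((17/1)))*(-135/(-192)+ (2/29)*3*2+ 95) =178393/126208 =1.41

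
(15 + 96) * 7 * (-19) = -14763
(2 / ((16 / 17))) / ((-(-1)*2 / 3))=3.19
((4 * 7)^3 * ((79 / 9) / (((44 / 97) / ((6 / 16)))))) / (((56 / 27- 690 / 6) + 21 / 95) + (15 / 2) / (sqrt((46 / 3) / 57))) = -1621.44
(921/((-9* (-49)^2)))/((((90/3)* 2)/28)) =-307/15435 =-0.02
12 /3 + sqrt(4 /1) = 6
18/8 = 9/4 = 2.25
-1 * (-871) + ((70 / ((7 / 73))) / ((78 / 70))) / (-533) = 18079927 / 20787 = 869.77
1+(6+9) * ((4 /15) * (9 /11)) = 47 /11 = 4.27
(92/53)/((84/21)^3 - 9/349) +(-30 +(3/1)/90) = -1062851329/35499930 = -29.94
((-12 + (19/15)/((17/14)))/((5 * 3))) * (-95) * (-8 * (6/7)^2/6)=-849376/12495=-67.98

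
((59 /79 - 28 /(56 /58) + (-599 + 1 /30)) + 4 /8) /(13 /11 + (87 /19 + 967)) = -155216567 /240918795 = -0.64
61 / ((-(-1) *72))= 61 / 72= 0.85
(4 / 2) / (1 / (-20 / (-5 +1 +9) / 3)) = -8 / 3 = -2.67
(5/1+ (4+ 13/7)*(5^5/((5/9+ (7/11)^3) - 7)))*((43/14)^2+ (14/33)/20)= -27925.14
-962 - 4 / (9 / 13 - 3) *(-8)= -14638 / 15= -975.87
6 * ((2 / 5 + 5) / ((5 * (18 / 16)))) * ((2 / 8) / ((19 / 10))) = 0.76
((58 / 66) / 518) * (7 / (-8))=-29 / 19536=-0.00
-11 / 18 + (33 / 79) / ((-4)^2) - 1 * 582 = -6627487 / 11376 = -582.59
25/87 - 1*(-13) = 1156/87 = 13.29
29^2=841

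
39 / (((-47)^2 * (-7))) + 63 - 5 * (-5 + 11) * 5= -1345320 / 15463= -87.00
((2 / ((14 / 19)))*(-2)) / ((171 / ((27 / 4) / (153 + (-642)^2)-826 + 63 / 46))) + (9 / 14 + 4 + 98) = 950174342 / 7375893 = 128.82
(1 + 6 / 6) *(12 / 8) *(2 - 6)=-12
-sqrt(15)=-3.87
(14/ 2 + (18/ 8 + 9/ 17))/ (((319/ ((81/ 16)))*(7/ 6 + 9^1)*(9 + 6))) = 10773/ 10585696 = 0.00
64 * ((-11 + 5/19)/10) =-6528/95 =-68.72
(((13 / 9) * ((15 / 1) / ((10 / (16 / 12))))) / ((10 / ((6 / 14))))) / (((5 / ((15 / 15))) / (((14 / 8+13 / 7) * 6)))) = 1313 / 2450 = 0.54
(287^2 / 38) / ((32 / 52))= 1070797 / 304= 3522.36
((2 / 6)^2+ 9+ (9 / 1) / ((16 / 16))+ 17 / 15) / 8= 433 / 180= 2.41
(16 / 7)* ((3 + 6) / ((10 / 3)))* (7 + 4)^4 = 3162456 / 35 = 90355.89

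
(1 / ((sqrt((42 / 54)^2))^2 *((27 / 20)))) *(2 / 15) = 8 / 49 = 0.16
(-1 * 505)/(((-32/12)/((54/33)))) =13635/44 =309.89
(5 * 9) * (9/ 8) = 405/ 8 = 50.62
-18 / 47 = -0.38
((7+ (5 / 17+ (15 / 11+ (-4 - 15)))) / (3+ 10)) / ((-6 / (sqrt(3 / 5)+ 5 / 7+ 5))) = 0.86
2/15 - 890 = -13348/15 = -889.87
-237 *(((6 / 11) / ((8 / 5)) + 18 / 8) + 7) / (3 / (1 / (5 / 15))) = -50007 / 22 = -2273.05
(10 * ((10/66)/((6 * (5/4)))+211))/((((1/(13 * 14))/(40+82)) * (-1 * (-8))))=579829705/99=5856865.71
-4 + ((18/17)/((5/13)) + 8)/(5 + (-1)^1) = -223/170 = -1.31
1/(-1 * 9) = -1/9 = -0.11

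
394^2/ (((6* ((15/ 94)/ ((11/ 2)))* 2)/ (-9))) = -20064253/ 5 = -4012850.60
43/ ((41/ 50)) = 2150/ 41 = 52.44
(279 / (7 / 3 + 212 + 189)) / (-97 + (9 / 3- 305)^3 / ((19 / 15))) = -0.00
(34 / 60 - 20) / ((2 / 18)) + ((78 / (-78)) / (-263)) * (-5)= -174.92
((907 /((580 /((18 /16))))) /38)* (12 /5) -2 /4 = -85711 /220400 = -0.39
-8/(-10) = 4/5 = 0.80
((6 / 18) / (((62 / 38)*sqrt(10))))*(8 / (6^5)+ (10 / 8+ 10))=0.73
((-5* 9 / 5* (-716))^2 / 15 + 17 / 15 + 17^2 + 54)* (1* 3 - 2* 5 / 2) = -5537373.07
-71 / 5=-14.20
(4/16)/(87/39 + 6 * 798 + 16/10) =65/1245876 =0.00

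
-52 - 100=-152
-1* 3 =-3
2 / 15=0.13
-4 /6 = -2 /3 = -0.67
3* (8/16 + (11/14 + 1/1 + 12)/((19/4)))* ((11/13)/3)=9955/3458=2.88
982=982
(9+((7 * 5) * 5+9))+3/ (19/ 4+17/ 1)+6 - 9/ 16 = 92139/ 464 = 198.58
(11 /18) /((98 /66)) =121 /294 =0.41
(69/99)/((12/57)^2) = 8303/528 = 15.73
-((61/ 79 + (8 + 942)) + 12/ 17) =-1277835/ 1343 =-951.48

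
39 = 39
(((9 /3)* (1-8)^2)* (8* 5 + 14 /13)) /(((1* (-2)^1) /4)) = -12076.62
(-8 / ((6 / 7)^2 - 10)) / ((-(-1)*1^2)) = 0.86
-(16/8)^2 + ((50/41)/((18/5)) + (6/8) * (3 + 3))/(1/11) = 36329/738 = 49.23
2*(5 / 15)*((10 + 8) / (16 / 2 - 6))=6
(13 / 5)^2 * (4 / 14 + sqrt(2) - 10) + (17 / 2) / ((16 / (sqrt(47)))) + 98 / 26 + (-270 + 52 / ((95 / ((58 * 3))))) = -223.46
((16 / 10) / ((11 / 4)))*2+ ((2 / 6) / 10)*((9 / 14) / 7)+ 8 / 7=24897 / 10780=2.31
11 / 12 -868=-10405 / 12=-867.08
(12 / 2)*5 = 30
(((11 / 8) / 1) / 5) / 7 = 11 / 280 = 0.04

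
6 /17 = 0.35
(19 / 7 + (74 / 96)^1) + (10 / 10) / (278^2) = 22624975 / 6491856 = 3.49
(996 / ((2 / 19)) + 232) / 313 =9694 / 313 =30.97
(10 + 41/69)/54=731/3726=0.20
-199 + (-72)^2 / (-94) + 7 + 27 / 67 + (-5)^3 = -1170628 / 3149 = -371.75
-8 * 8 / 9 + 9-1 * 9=-64 / 9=-7.11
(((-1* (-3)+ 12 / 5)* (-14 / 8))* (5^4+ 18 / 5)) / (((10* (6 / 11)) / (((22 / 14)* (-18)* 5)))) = 30804543 / 200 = 154022.72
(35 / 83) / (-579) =-35 / 48057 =-0.00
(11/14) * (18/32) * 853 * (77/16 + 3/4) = 7515783/3584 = 2097.04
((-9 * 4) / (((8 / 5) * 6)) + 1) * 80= -220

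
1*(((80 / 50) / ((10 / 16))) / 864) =2 / 675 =0.00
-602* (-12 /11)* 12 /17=86688 /187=463.57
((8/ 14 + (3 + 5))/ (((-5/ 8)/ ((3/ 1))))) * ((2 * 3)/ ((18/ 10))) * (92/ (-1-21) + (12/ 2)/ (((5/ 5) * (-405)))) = 398848/ 693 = 575.54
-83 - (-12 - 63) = -8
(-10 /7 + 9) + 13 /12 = 727 /84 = 8.65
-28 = -28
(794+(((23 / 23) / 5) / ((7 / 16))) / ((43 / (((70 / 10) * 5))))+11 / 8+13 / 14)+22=1971371 / 2408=818.68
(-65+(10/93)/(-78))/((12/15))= -294700/3627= -81.25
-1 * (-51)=51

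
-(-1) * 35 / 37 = 35 / 37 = 0.95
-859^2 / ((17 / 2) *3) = -1475762 / 51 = -28936.51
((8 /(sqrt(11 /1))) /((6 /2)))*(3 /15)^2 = 8*sqrt(11) /825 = 0.03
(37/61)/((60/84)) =259/305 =0.85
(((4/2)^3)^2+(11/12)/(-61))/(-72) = -46837/52704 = -0.89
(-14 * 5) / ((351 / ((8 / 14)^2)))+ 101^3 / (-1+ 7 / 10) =-8438165350 / 2457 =-3434336.73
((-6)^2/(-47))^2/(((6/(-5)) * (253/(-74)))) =79920/558877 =0.14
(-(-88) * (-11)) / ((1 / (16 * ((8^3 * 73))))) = -578879488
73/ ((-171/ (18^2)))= -2628/ 19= -138.32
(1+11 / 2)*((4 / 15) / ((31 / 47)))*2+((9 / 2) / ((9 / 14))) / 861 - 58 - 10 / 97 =-32571839 / 616435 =-52.84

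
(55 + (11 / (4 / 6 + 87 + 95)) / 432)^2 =18837084309241 / 6227103744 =3025.02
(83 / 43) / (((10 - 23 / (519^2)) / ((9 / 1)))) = 201212667 / 115824241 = 1.74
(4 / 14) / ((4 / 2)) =1 / 7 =0.14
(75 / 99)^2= 0.57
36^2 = 1296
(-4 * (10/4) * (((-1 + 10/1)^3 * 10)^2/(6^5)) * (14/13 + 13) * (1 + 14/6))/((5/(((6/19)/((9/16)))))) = -88938000/247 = -360072.87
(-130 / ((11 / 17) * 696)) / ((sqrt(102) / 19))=-1235 * sqrt(102) / 22968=-0.54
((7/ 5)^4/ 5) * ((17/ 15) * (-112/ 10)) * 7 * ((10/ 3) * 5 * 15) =-32000528/ 1875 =-17066.95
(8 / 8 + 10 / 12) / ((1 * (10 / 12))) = 11 / 5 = 2.20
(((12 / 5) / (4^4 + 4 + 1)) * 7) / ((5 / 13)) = 364 / 2175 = 0.17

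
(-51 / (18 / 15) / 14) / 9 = -85 / 252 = -0.34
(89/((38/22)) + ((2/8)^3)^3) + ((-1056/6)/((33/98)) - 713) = -17693671367/14942208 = -1184.14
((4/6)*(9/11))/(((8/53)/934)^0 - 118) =-2/429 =-0.00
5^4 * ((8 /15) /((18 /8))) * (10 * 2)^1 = 80000 /27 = 2962.96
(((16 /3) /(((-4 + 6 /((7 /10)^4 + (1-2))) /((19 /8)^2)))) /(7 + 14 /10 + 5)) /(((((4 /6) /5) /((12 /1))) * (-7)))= 22860325 /9421272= 2.43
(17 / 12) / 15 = 17 / 180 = 0.09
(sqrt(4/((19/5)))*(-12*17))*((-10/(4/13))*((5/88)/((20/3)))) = 9945*sqrt(95)/1672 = 57.97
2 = 2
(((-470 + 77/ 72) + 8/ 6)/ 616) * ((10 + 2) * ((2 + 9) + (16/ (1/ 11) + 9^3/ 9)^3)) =-142870998217/ 924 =-154622292.44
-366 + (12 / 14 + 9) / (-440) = -1127349 / 3080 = -366.02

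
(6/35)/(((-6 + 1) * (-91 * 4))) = 3/31850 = 0.00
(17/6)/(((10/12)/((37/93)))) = 629/465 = 1.35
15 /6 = 5 /2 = 2.50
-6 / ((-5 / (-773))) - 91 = -5093 / 5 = -1018.60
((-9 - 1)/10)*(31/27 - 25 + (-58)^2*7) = -635152/27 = -23524.15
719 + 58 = 777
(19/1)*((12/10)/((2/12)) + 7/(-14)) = 1273/10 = 127.30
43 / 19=2.26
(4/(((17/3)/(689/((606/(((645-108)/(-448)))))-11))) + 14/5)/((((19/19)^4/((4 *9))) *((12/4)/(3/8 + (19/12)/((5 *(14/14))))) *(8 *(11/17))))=-945975319/99545600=-9.50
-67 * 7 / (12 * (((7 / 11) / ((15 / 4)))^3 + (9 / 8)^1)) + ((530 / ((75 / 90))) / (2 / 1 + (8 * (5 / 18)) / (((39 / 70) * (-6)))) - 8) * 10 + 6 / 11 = 1459822857114088 / 313996462153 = 4649.17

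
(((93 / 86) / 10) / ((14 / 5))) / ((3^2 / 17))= 527 / 7224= 0.07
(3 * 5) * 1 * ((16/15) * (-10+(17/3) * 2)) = 64/3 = 21.33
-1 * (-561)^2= -314721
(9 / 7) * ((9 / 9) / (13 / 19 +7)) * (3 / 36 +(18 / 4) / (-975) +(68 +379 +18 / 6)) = 100052499 / 1328600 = 75.31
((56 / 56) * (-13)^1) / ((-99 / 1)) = 13 / 99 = 0.13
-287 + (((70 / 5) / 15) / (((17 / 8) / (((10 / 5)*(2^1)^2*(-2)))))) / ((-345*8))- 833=-98531776 / 87975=-1120.00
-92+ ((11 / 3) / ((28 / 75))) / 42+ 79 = -15013 / 1176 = -12.77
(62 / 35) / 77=62 / 2695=0.02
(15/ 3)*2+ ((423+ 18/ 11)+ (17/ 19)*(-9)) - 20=84976/ 209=406.58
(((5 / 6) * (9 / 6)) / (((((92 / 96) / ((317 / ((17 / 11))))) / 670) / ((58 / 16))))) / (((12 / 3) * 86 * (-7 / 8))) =-508143075 / 235382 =-2158.80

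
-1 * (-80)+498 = 578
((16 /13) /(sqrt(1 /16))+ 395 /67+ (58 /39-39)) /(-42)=34876 /54873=0.64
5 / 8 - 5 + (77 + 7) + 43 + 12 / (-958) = 469851 / 3832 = 122.61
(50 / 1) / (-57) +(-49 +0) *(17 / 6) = -5309 / 38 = -139.71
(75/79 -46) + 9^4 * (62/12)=5348845/158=33853.45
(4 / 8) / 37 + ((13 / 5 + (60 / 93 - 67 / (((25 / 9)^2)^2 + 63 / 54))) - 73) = -70.85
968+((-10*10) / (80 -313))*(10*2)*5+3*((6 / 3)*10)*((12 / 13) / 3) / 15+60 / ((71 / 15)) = 220397900 / 215059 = 1024.83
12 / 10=6 / 5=1.20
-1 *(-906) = 906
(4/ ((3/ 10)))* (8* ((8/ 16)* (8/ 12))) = 320/ 9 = 35.56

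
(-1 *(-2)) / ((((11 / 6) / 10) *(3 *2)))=20 / 11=1.82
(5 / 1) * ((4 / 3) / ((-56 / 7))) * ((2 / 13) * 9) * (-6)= 6.92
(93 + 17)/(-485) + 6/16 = 115/776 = 0.15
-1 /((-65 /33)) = 33 /65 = 0.51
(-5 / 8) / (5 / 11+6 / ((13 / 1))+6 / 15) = -3575 / 7528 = -0.47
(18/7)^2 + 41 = 2333/49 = 47.61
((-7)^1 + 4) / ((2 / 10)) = -15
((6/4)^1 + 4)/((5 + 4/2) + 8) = 11/30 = 0.37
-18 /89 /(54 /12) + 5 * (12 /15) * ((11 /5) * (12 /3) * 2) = 31308 /445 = 70.36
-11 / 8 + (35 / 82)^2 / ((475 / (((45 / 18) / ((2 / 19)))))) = -36737 / 26896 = -1.37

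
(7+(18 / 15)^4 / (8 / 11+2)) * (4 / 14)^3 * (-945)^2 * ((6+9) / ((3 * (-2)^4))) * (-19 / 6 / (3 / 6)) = -319905.33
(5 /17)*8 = 40 /17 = 2.35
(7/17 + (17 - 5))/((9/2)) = 422/153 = 2.76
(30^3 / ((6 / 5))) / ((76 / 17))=95625 / 19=5032.89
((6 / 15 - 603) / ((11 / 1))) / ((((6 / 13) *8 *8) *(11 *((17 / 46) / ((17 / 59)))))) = -900887 / 6853440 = -0.13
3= 3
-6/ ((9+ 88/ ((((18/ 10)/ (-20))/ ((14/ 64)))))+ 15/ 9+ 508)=-54/ 2743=-0.02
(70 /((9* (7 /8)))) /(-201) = -80 /1809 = -0.04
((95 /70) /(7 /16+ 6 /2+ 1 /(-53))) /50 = 0.01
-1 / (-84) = 1 / 84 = 0.01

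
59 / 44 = 1.34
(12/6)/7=2/7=0.29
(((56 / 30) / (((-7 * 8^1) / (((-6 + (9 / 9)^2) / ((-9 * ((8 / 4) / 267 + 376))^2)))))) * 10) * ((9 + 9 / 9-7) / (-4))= -0.00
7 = 7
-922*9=-8298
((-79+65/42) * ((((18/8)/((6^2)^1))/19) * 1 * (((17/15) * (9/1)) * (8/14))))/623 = -55301/23200520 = -0.00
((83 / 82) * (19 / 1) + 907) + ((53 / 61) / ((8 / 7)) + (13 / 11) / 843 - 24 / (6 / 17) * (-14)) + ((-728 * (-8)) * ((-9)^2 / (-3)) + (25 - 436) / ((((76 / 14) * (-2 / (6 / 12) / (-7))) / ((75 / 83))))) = -22747022198795195 / 146293704084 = -155488.73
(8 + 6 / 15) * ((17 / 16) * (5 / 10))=357 / 80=4.46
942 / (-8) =-471 / 4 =-117.75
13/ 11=1.18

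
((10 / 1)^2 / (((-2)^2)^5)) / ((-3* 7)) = -25 / 5376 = -0.00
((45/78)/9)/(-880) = -1/13728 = -0.00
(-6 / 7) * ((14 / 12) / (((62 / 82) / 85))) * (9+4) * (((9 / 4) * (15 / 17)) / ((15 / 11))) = -263835 / 124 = -2127.70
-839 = -839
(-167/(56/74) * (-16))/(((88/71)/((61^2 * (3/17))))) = 1870629.70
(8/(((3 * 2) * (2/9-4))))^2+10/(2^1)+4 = 2637/289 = 9.12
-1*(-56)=56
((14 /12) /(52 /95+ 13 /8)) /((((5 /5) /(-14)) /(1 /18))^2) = 130340 /401193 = 0.32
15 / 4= 3.75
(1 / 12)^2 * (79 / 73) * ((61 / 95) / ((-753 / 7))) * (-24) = 33733 / 31332330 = 0.00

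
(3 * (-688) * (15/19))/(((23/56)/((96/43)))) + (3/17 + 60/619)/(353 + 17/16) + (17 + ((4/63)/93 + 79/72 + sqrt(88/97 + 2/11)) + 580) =-10085143289796287077/1221052695203880 + sqrt(1239854)/1067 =-8258.34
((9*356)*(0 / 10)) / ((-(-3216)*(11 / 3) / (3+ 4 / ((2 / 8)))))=0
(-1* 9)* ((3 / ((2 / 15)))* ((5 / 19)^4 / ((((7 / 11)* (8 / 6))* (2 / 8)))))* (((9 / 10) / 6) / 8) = -0.09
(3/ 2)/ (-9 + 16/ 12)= -9/ 46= -0.20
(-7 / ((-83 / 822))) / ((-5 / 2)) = -11508 / 415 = -27.73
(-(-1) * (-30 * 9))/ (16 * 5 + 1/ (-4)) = -1080/ 319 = -3.39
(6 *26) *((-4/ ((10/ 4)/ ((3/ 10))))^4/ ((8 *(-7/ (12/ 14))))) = -2426112/ 19140625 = -0.13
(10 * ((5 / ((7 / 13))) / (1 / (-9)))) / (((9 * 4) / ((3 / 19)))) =-3.67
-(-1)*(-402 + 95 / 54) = -400.24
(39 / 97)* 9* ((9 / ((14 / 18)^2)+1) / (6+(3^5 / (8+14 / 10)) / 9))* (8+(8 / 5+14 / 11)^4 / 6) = 757552824005952 / 6045515966875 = 125.31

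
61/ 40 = 1.52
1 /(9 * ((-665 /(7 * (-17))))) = 17 /855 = 0.02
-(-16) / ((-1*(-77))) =16 / 77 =0.21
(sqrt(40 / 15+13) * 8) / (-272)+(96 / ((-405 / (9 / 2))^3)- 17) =-516379 / 30375- sqrt(141) / 102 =-17.12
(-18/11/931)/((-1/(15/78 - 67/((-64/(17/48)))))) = 67461/68164096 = 0.00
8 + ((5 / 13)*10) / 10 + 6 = 187 / 13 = 14.38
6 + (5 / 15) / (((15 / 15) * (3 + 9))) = 217 / 36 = 6.03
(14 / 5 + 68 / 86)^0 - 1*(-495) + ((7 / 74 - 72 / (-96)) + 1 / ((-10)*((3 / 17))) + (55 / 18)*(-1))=3284861 / 6660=493.22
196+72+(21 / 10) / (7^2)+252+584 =77283 / 70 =1104.04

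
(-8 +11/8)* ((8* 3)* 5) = -795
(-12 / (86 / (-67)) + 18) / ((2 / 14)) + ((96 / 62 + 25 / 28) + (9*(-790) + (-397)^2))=5624461169 / 37324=150692.88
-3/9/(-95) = 1/285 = 0.00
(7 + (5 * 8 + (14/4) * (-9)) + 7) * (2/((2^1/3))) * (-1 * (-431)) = 58185/2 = 29092.50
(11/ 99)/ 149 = 1/ 1341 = 0.00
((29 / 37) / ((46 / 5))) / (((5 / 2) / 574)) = 16646 / 851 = 19.56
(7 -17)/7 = -10/7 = -1.43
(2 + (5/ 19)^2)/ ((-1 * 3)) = -249/ 361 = -0.69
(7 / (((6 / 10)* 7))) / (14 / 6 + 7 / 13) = 65 / 112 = 0.58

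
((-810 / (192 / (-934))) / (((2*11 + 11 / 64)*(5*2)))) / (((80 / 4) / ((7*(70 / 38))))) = 205947 / 17974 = 11.46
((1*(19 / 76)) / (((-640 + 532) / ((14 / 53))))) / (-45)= 7 / 515160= 0.00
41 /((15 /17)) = 697 /15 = 46.47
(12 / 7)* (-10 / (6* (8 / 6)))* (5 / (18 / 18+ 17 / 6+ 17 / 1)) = -18 / 35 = -0.51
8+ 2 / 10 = 41 / 5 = 8.20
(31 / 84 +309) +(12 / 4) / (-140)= 64963 / 210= 309.35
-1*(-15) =15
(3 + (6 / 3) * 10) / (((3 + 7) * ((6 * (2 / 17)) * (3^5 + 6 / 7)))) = 2737 / 204840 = 0.01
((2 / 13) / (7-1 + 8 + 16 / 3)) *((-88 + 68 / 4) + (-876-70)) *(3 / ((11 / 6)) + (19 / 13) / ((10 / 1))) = -7776999 / 539110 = -14.43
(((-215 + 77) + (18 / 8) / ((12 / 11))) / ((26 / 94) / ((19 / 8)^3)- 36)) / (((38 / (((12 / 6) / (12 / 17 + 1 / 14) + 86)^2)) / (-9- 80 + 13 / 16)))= -139809678147061731 / 2032476015104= -68787.86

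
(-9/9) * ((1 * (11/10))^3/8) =-1331/8000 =-0.17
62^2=3844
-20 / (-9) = 20 / 9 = 2.22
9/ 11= 0.82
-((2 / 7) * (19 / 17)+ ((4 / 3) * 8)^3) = -3900418 / 3213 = -1213.95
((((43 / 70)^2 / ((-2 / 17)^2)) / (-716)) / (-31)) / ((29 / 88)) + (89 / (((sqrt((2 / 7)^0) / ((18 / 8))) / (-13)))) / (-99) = 456219370331 / 17347283800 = 26.30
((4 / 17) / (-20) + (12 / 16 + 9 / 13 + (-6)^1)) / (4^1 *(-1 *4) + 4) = 20197 / 53040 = 0.38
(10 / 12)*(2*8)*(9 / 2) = 60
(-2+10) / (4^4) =1 / 32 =0.03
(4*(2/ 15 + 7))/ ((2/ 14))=2996/ 15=199.73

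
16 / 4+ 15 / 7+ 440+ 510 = 6693 / 7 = 956.14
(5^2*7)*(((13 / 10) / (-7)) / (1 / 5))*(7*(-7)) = 15925 / 2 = 7962.50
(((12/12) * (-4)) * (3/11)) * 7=-84/11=-7.64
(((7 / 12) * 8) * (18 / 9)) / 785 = 28 / 2355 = 0.01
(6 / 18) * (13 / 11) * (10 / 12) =65 / 198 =0.33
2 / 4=1 / 2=0.50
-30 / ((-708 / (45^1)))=225 / 118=1.91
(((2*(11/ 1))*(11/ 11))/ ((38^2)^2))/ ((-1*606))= -11/ 631796208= -0.00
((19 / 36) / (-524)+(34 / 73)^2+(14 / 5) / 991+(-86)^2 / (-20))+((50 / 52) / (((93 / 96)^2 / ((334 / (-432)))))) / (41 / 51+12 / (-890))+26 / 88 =-90939049789124356198493 / 245590078247129156112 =-370.29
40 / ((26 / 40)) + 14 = 982 / 13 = 75.54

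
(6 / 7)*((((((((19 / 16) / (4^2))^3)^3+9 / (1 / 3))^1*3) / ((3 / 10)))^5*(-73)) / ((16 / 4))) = -23062766200797387533043331335358762978067385377003595649443820150940028350372417073324473037276446405155291960620751153125 / 1027487379963552037201647761095334949476861115147389943434439800045341448487641194015368311793336307576471552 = -22445790235998.32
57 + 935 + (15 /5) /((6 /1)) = 1985 /2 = 992.50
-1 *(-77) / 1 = 77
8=8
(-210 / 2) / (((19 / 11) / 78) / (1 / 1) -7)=90090 / 5987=15.05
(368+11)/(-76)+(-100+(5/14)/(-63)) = -3518929/33516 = -104.99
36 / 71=0.51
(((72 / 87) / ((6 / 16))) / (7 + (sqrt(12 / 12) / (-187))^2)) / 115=139876 / 51022165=0.00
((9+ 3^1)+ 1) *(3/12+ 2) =117/4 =29.25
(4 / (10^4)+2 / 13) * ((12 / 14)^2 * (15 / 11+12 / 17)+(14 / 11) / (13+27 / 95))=3603590037 / 14454632500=0.25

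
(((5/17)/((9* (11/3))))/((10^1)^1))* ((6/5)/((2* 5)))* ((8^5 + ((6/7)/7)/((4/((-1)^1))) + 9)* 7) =292013/11900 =24.54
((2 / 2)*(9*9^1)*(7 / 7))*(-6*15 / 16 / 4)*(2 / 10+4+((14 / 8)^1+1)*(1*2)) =-70713 / 64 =-1104.89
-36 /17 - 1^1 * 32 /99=-4108 /1683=-2.44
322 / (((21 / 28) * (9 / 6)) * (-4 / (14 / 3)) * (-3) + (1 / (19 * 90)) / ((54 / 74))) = 208134360 / 1870403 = 111.28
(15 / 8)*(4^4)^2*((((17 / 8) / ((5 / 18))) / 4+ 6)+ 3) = 1340928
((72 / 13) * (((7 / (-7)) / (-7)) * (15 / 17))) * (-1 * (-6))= 6480 / 1547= 4.19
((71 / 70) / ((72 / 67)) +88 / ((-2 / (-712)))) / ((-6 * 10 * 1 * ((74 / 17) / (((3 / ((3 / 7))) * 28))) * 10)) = -18789847363 / 7992000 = -2351.08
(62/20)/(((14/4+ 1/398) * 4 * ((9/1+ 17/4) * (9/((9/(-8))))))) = -6169/2955280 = -0.00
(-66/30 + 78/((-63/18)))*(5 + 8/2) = -7713/35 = -220.37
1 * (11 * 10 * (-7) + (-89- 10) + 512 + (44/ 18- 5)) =-3236/ 9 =-359.56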